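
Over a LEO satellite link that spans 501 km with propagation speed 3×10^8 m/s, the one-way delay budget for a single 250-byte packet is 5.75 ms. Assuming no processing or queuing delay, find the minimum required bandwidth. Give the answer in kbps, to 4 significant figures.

L = 2000 bits.
Propagation delay = 501000 / 300000000 = 1.67 ms.
Transmission budget = 5.75 − 1.67 = 4.08 ms.
R ≥ L / t_tx = 2000 bits / 0.00408 s = 490.2 kbps.

490.2 kbps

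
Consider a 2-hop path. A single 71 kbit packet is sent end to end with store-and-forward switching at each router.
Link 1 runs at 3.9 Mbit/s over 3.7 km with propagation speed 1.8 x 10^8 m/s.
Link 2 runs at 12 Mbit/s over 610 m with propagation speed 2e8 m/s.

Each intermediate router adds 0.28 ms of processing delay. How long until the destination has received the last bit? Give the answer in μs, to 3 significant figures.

24400 μs

L = 71000 bits.
Transmission delays (L/R per hop): 18205.1, 5916.67 μs; sum = 24121.8 μs.
Propagation delays (d/s per hop): 20.5556, 3.05 μs; sum = 23.6056 μs.
Processing at 1 router(s): 1 × 0.28 ms = 280 μs.
End-to-end = 24400 μs.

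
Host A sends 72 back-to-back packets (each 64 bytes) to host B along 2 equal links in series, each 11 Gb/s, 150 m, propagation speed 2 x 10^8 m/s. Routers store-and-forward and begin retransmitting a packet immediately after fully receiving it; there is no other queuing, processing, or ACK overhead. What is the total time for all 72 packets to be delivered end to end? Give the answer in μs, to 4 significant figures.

4.898 μs

Per-hop transmission t_tx = L/R = 512/11000000000 = 0.0465455 μs.
Per-hop propagation t_prop = 150/200000000 = 0.75 μs.
Pipeline fill: first packet needs 2·t_tx to clear all hops; remaining 71 packets each add one t_tx.
Total = (2+72-1)·t_tx + 2·t_prop = 73·0.0465455 + 2·0.75 = 4.898 μs.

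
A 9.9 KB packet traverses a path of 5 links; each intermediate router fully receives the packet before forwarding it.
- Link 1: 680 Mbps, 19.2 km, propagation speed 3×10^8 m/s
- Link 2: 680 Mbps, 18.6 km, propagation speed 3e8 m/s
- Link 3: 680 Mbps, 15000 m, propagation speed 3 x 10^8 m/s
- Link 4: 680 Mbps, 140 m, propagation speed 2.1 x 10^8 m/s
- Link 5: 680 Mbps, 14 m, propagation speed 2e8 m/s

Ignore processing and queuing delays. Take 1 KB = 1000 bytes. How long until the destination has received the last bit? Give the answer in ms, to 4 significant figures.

L = 79200 bits.
Transmission delay per hop = L/R = 79200/680000000 = 0.116471 ms; 5 hops → 0.582353 ms.
Propagation delays (d/s per hop): 0.064, 0.062, 0.05, 0.000666667, 7e-05 ms; sum = 0.176737 ms.
End-to-end = 0.7591 ms.

0.7591 ms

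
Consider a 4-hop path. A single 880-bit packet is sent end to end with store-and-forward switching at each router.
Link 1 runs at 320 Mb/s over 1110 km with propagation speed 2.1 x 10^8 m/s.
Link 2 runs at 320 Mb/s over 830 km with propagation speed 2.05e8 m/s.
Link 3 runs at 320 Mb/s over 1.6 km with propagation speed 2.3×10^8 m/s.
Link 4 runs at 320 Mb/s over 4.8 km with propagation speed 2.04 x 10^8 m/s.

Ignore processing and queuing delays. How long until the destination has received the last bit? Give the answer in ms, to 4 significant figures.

Transmission delay per hop = L/R = 880/320000000 = 0.00275 ms; 4 hops → 0.011 ms.
Propagation delays (d/s per hop): 5.28571, 4.04878, 0.00695652, 0.0235294 ms; sum = 9.36498 ms.
End-to-end = 9.376 ms.

9.376 ms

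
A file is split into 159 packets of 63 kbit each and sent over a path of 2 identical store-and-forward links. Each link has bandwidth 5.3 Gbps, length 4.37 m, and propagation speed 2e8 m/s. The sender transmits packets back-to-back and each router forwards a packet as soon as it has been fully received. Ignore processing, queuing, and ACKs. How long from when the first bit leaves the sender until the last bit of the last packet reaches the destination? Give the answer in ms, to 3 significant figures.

1.90 ms

Per-hop transmission t_tx = L/R = 63000/5300000000 = 0.0118868 ms.
Per-hop propagation t_prop = 4.37/200000000 = 2.185e-05 ms.
Pipeline fill: first packet needs 2·t_tx to clear all hops; remaining 158 packets each add one t_tx.
Total = (2+159-1)·t_tx + 2·t_prop = 160·0.0118868 + 2·2.185e-05 = 1.90 ms.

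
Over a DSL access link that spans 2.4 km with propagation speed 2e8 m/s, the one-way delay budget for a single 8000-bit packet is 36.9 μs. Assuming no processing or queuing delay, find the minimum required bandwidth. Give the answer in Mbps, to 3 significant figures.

321 Mbps

Propagation delay = 2400 / 200000000 = 12 μs.
Transmission budget = 36.9 − 12 = 24.9 μs.
R ≥ L / t_tx = 8000 bits / 2.49e-05 s = 321 Mbps.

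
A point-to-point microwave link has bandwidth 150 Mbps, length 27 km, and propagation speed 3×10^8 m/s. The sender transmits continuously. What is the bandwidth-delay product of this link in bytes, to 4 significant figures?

1688 bytes

Propagation delay = 27000 / 300000000 = 9e-05 s.
BDP = R × t_prop = 150000000 × 9e-05 = 13500 bits.
In bytes: 13500/8 = 1688 bytes.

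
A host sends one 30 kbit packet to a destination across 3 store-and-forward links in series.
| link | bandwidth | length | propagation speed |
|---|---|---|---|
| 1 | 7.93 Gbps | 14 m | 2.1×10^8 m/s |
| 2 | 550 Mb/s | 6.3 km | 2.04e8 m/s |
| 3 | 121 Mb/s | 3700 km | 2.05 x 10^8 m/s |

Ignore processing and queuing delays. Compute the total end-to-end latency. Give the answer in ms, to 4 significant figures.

L = 30000 bits.
Transmission delays (L/R per hop): 0.0037831, 0.0545455, 0.247934 ms; sum = 0.306262 ms.
Propagation delays (d/s per hop): 6.66667e-05, 0.0308824, 18.0488 ms; sum = 18.0797 ms.
End-to-end = 18.39 ms.

18.39 ms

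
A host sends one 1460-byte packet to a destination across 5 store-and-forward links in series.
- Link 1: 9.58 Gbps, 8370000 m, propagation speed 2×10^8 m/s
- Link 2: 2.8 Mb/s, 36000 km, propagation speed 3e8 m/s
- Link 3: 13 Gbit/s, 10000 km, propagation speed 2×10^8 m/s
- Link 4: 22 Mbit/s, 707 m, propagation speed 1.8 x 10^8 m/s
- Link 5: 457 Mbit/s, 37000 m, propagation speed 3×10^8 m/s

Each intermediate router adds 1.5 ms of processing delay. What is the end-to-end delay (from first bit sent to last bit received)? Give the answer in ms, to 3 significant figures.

L = 1460 × 8 = 11680 bits.
Transmission delays (L/R per hop): 0.00121921, 4.17143, 0.000898462, 0.530909, 0.025558 ms; sum = 4.73001 ms.
Propagation delays (d/s per hop): 41.85, 120, 50, 0.00392778, 0.123333 ms; sum = 211.977 ms.
Processing at 4 router(s): 4 × 1.5 ms = 6 ms.
End-to-end = 223 ms.

223 ms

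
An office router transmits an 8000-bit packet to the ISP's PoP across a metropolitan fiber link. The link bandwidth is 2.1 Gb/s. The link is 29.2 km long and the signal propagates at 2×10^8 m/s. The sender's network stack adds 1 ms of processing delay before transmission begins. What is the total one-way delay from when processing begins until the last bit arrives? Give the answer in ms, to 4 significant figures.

Transmission delay = L/R = 8000 / 2100000000 = 0.00380952 ms.
Propagation delay = d/s = 29200 m / 200000000 m/s = 0.146 ms.
Plus processing delay 1 ms = 1 ms.
Total = 1.150 ms.

1.150 ms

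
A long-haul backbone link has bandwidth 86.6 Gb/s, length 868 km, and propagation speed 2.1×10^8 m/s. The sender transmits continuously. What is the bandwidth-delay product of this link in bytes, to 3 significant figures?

Propagation delay = 868000 / 210000000 = 0.00413333 s.
BDP = R × t_prop = 86600000000 × 0.00413333 = 357947000 bits.
In bytes: 357947000/8 = 44700000 bytes.

44700000 bytes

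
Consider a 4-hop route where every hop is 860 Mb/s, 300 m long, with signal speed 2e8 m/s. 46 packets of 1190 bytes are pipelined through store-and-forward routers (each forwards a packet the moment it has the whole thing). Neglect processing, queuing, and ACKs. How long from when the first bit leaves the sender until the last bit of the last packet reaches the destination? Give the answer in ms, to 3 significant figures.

0.548 ms

Per-hop transmission t_tx = L/R = 9520/860000000 = 0.0110698 ms.
Per-hop propagation t_prop = 300/200000000 = 0.0015 ms.
Pipeline fill: first packet needs 4·t_tx to clear all hops; remaining 45 packets each add one t_tx.
Total = (4+46-1)·t_tx + 4·t_prop = 49·0.0110698 + 4·0.0015 = 0.548 ms.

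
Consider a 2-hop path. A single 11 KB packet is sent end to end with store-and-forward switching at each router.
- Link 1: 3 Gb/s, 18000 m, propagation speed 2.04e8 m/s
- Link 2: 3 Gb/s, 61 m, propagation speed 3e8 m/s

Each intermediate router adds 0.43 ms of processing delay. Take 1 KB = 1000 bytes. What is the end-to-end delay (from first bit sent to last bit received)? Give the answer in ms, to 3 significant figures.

L = 88000 bits.
Transmission delay per hop = L/R = 88000/3000000000 = 0.0293333 ms; 2 hops → 0.0586667 ms.
Propagation delays (d/s per hop): 0.0882353, 0.000203333 ms; sum = 0.0884386 ms.
Processing at 1 router(s): 1 × 0.43 ms = 0.43 ms.
End-to-end = 0.577 ms.

0.577 ms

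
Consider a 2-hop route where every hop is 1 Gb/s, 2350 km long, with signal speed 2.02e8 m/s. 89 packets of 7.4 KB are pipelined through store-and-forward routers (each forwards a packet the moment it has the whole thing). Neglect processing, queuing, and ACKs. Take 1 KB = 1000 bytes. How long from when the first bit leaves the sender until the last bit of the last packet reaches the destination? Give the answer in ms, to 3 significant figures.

28.6 ms

Per-hop transmission t_tx = L/R = 59200/1000000000 = 0.0592 ms.
Per-hop propagation t_prop = 2350000/202000000 = 11.6337 ms.
Pipeline fill: first packet needs 2·t_tx to clear all hops; remaining 88 packets each add one t_tx.
Total = (2+89-1)·t_tx + 2·t_prop = 90·0.0592 + 2·11.6337 = 28.6 ms.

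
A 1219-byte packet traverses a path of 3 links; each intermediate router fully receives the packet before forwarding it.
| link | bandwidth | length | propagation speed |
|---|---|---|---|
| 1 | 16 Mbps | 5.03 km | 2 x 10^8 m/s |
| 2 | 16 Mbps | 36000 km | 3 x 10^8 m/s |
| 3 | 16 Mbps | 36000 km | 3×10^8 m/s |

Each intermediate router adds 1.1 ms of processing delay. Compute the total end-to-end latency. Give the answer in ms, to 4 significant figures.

244.1 ms

L = 1219 × 8 = 9752 bits.
Transmission delay per hop = L/R = 9752/16000000 = 0.6095 ms; 3 hops → 1.8285 ms.
Propagation delays (d/s per hop): 0.02515, 120, 120 ms; sum = 240.025 ms.
Processing at 2 router(s): 2 × 1.1 ms = 2.2 ms.
End-to-end = 244.1 ms.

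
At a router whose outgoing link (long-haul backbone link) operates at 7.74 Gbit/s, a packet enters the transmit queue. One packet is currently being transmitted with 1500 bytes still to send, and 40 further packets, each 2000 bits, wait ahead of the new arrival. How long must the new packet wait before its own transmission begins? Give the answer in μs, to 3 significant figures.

Each queued packet: L/R = 2000/7740000000 = 0.258398 μs.
40 queued → 10.3359 μs.
Plus remaining 12000 bits of current packet: 1.55039 μs.
Queuing delay = 11.9 μs.

11.9 μs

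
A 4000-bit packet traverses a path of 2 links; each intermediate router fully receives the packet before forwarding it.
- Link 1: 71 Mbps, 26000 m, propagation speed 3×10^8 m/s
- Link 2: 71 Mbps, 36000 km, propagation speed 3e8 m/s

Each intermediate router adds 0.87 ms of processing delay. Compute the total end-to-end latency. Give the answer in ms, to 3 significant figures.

Transmission delay per hop = L/R = 4000/71000000 = 0.056338 ms; 2 hops → 0.112676 ms.
Propagation delays (d/s per hop): 0.0866667, 120 ms; sum = 120.087 ms.
Processing at 1 router(s): 1 × 0.87 ms = 0.87 ms.
End-to-end = 121 ms.

121 ms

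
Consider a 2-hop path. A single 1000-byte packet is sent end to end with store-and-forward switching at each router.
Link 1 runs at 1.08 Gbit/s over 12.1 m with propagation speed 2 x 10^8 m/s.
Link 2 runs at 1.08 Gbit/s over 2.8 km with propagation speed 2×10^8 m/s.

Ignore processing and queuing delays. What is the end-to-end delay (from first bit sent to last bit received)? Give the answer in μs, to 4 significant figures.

28.88 μs

L = 1000 × 8 = 8000 bits.
Transmission delay per hop = L/R = 8000/1080000000 = 7.40741 μs; 2 hops → 14.8148 μs.
Propagation delays (d/s per hop): 0.0605, 14 μs; sum = 14.0605 μs.
End-to-end = 28.88 μs.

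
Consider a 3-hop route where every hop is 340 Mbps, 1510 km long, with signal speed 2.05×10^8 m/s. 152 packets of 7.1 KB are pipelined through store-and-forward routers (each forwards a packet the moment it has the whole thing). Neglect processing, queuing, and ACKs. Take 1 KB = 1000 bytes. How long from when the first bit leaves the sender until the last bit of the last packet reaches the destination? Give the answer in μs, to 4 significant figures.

Per-hop transmission t_tx = L/R = 56800/340000000 = 167.059 μs.
Per-hop propagation t_prop = 1510000/2.05e+08 = 7365.85 μs.
Pipeline fill: first packet needs 3·t_tx to clear all hops; remaining 151 packets each add one t_tx.
Total = (3+152-1)·t_tx + 3·t_prop = 154·167.059 + 3·7365.85 = 47820 μs.

47820 μs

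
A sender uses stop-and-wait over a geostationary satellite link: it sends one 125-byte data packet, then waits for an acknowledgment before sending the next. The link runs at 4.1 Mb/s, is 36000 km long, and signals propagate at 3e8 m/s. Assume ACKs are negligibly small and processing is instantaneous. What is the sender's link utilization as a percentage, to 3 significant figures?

0.102 %

t_tx = L/R = 1000/4.1e+06 = 0.000243902 s.
t_prop = 36000000/300000000 = 0.12 s; RTT = 0.24 s.
Cycle = t_tx + RTT = 0.240244 s.
Utilization = t_tx / cycle = 0.000243902/0.240244 = 0.102 %.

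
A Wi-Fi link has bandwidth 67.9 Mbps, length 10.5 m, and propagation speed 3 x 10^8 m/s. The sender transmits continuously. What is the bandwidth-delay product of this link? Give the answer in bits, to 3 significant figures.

2.38 bits

Propagation delay = 10.5 / 300000000 = 3.5e-08 s.
BDP = R × t_prop = 67900000 × 3.5e-08 = 2.3765 bits.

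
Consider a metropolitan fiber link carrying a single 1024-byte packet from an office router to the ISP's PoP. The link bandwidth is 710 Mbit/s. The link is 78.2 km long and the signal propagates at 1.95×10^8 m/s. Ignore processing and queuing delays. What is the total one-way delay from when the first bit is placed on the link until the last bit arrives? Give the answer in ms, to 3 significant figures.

L = 1024 × 8 = 8192 bits.
Transmission delay = L/R = 8192 / 710000000 = 0.011538 ms.
Propagation delay = d/s = 78200 m / 195000000 m/s = 0.401026 ms.
Total = 0.413 ms.

0.413 ms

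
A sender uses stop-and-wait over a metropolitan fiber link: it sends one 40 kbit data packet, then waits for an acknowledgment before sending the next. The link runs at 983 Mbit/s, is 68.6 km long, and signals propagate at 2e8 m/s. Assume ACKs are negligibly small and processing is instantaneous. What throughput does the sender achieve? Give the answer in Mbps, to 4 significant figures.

55.04 Mbps

t_tx = L/R = 40000/983000000 = 4.06918e-05 s.
t_prop = 68600/200000000 = 0.000343 s; RTT = 0.000686 s.
Cycle = t_tx + RTT = 0.000726692 s.
Throughput = L / cycle = 40000 / 0.000726692 = 55.04 Mbps.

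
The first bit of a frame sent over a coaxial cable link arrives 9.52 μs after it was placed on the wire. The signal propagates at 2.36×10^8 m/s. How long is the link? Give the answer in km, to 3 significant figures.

d = s × t_prop = 236000000 × 9.52e-06 = 2.25 km.

2.25 km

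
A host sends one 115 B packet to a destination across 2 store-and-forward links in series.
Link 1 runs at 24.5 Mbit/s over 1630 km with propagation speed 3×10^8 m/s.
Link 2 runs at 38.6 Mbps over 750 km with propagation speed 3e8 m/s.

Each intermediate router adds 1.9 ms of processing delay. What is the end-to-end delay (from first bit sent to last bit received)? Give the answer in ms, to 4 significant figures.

9.895 ms

L = 115 × 8 = 920 bits.
Transmission delays (L/R per hop): 0.037551, 0.0238342 ms; sum = 0.0613852 ms.
Propagation delays (d/s per hop): 5.43333, 2.5 ms; sum = 7.93333 ms.
Processing at 1 router(s): 1 × 1.9 ms = 1.9 ms.
End-to-end = 9.895 ms.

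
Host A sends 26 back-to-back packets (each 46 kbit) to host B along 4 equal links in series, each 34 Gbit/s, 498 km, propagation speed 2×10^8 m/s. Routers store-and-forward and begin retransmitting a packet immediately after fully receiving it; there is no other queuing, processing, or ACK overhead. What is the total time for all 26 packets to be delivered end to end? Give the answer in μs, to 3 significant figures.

10000 μs

Per-hop transmission t_tx = L/R = 46000/34000000000 = 1.35294 μs.
Per-hop propagation t_prop = 498000/200000000 = 2490 μs.
Pipeline fill: first packet needs 4·t_tx to clear all hops; remaining 25 packets each add one t_tx.
Total = (4+26-1)·t_tx + 4·t_prop = 29·1.35294 + 4·2490 = 10000 μs.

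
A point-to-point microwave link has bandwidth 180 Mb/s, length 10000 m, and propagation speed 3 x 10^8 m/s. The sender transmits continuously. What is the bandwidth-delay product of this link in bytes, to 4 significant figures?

750.0 bytes

Propagation delay = 10000 / 300000000 = 3.33333e-05 s.
BDP = R × t_prop = 180000000 × 3.33333e-05 = 6000 bits.
In bytes: 6000/8 = 750.0 bytes.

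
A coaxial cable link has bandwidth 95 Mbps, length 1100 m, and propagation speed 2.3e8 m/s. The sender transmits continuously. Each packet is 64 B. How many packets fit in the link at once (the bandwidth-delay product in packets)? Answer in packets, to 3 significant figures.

0.887 packets

Propagation delay = 1100 / 2.3e+08 = 4.78261e-06 s.
BDP = R × t_prop = 95000000 × 4.78261e-06 = 454.348 bits.
In packets of 512 bits: 0.887 packets.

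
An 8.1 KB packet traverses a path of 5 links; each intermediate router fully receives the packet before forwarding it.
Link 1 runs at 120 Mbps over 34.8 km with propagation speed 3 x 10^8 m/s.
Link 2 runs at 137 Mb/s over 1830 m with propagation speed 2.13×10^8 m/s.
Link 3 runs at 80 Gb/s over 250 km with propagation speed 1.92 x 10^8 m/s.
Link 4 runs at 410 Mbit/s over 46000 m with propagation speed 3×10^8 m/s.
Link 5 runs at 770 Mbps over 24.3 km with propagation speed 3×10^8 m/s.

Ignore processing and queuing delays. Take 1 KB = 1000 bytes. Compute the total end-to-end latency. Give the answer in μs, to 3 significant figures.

L = 64800 bits.
Transmission delays (L/R per hop): 540, 472.993, 0.81, 158.049, 84.1558 μs; sum = 1256.01 μs.
Propagation delays (d/s per hop): 116, 8.59155, 1302.08, 153.333, 81 μs; sum = 1661.01 μs.
End-to-end = 2920 μs.

2920 μs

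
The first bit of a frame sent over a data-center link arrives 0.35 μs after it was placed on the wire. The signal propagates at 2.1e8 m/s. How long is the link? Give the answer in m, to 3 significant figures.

73.5 m

d = s × t_prop = 210000000 × 3.5e-07 = 73.5 m.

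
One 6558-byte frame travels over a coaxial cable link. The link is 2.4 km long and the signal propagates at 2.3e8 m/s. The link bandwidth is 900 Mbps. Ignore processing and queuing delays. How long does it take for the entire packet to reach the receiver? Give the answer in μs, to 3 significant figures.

68.7 μs

L = 6558 × 8 = 52464 bits.
Transmission delay = L/R = 52464 / 900000000 = 58.2933 μs.
Propagation delay = d/s = 2400 m / 2.3e+08 m/s = 10.4348 μs.
Total = 68.7 μs.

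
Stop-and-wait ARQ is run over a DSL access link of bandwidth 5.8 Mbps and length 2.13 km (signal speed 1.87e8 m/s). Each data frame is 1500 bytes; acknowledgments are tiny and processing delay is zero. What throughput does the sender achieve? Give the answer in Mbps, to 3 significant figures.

5.74 Mbps

t_tx = L/R = 12000/5800000 = 0.00206897 s.
t_prop = 2130/187000000 = 1.13904e-05 s; RTT = 2.27807e-05 s.
Cycle = t_tx + RTT = 0.00209175 s.
Throughput = L / cycle = 12000 / 0.00209175 = 5.74 Mbps.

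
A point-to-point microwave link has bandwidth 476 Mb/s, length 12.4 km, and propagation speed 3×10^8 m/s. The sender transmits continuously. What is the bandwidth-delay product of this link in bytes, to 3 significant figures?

Propagation delay = 12400 / 300000000 = 4.13333e-05 s.
BDP = R × t_prop = 476000000 × 4.13333e-05 = 19674.7 bits.
In bytes: 19674.7/8 = 2460 bytes.

2460 bytes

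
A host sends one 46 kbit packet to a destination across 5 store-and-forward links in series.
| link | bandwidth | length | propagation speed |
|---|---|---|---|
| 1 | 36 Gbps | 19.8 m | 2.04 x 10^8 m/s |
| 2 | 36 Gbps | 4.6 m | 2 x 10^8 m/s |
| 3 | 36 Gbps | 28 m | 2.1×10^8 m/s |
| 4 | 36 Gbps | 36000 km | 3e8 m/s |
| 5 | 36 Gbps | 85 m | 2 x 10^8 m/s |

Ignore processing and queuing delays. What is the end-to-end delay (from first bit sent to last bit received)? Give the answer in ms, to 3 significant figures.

L = 46000 bits.
Transmission delay per hop = L/R = 46000/36000000000 = 0.00127778 ms; 5 hops → 0.00638889 ms.
Propagation delays (d/s per hop): 9.70588e-05, 2.3e-05, 0.000133333, 120, 0.000425 ms; sum = 120.001 ms.
End-to-end = 120 ms.

120 ms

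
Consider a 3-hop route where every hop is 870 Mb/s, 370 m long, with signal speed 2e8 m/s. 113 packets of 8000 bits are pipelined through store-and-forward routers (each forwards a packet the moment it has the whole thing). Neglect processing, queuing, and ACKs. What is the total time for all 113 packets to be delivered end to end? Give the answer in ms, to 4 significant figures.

Per-hop transmission t_tx = L/R = 8000/870000000 = 0.0091954 ms.
Per-hop propagation t_prop = 370/200000000 = 0.00185 ms.
Pipeline fill: first packet needs 3·t_tx to clear all hops; remaining 112 packets each add one t_tx.
Total = (3+113-1)·t_tx + 3·t_prop = 115·0.0091954 + 3·0.00185 = 1.063 ms.

1.063 ms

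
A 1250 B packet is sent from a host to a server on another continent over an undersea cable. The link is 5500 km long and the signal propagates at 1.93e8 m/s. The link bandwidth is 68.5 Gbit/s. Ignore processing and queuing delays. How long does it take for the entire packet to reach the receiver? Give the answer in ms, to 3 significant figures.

28.5 ms

L = 1250 × 8 = 10000 bits.
Transmission delay = L/R = 10000 / 68500000000 = 0.000145985 ms.
Propagation delay = d/s = 5500000 m / 193000000 m/s = 28.4974 ms.
Total = 28.5 ms.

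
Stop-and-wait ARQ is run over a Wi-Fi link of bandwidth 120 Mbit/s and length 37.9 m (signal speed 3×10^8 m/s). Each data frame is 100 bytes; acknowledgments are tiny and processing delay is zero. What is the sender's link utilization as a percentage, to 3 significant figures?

96.3 %

t_tx = L/R = 800/120000000 = 6.66667e-06 s.
t_prop = 37.9/300000000 = 1.26333e-07 s; RTT = 2.52667e-07 s.
Cycle = t_tx + RTT = 6.91933e-06 s.
Utilization = t_tx / cycle = 6.66667e-06/6.91933e-06 = 96.3 %.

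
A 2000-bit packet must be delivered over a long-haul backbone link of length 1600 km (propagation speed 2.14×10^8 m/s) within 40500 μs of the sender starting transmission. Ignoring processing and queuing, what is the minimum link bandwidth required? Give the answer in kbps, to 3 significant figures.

Propagation delay = 1600000 / 214000000 = 7476.64 μs.
Transmission budget = 40500 − 7476.64 = 33023.4 μs.
R ≥ L / t_tx = 2000 bits / 0.0330234 s = 60.6 kbps.

60.6 kbps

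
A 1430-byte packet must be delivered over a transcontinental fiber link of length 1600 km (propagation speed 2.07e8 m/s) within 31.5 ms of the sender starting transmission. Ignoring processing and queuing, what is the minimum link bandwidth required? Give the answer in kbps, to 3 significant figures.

481 kbps

L = 11440 bits.
Propagation delay = 1600000 / 2.07e+08 = 7.72947 ms.
Transmission budget = 31.5 − 7.72947 = 23.7705 ms.
R ≥ L / t_tx = 11440 bits / 0.0237705 s = 481 kbps.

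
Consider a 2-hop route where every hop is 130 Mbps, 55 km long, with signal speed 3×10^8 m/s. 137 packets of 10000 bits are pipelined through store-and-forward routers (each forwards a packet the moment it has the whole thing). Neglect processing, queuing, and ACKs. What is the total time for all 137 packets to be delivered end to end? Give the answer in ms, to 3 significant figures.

Per-hop transmission t_tx = L/R = 10000/130000000 = 0.0769231 ms.
Per-hop propagation t_prop = 55000/300000000 = 0.183333 ms.
Pipeline fill: first packet needs 2·t_tx to clear all hops; remaining 136 packets each add one t_tx.
Total = (2+137-1)·t_tx + 2·t_prop = 138·0.0769231 + 2·0.183333 = 11.0 ms.

11.0 ms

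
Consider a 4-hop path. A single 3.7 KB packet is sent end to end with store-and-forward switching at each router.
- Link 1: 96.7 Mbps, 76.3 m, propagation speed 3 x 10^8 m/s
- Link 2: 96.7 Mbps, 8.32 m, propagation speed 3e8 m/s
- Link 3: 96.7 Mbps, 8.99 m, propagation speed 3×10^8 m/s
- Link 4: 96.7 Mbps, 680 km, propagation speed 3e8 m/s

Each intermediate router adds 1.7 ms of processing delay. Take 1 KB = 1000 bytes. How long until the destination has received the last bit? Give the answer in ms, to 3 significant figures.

L = 29600 bits.
Transmission delay per hop = L/R = 29600/96700000 = 0.306101 ms; 4 hops → 1.22441 ms.
Propagation delays (d/s per hop): 0.000254333, 2.77333e-05, 2.99667e-05, 2.26667 ms; sum = 2.26698 ms.
Processing at 3 router(s): 3 × 1.7 ms = 5.1 ms.
End-to-end = 8.59 ms.

8.59 ms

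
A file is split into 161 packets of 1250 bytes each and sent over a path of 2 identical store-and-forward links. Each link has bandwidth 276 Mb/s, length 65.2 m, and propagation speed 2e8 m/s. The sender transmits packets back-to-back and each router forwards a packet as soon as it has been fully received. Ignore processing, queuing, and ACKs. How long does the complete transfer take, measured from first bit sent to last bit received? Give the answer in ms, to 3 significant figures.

Per-hop transmission t_tx = L/R = 10000/276000000 = 0.0362319 ms.
Per-hop propagation t_prop = 65.2/200000000 = 0.000326 ms.
Pipeline fill: first packet needs 2·t_tx to clear all hops; remaining 160 packets each add one t_tx.
Total = (2+161-1)·t_tx + 2·t_prop = 162·0.0362319 + 2·0.000326 = 5.87 ms.

5.87 ms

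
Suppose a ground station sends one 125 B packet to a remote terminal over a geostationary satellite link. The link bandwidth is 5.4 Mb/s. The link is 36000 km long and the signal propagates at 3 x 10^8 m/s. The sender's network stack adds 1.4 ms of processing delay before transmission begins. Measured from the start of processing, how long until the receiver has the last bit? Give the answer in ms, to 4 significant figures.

L = 125 × 8 = 1000 bits.
Transmission delay = L/R = 1000 / 5400000 = 0.185185 ms.
Propagation delay = d/s = 36000000 m / 300000000 m/s = 120 ms.
Plus processing delay 1.4 ms = 1.4 ms.
Total = 121.6 ms.

121.6 ms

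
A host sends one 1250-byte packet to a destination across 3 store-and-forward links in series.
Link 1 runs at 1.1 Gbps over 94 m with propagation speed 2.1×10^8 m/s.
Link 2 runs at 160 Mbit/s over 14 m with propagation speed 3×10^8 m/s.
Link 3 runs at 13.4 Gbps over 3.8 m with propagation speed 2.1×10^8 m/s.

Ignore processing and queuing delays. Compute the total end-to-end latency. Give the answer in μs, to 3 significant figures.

72.8 μs

L = 1250 × 8 = 10000 bits.
Transmission delays (L/R per hop): 9.09091, 62.5, 0.746269 μs; sum = 72.3372 μs.
Propagation delays (d/s per hop): 0.447619, 0.0466667, 0.0180952 μs; sum = 0.512381 μs.
End-to-end = 72.8 μs.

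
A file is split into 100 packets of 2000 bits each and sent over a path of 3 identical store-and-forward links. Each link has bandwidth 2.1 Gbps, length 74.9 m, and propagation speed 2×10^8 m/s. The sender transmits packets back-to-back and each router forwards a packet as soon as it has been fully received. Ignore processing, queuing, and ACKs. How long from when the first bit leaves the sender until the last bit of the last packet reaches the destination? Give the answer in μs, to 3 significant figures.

98.3 μs

Per-hop transmission t_tx = L/R = 2000/2100000000 = 0.952381 μs.
Per-hop propagation t_prop = 74.9/200000000 = 0.3745 μs.
Pipeline fill: first packet needs 3·t_tx to clear all hops; remaining 99 packets each add one t_tx.
Total = (3+100-1)·t_tx + 3·t_prop = 102·0.952381 + 3·0.3745 = 98.3 μs.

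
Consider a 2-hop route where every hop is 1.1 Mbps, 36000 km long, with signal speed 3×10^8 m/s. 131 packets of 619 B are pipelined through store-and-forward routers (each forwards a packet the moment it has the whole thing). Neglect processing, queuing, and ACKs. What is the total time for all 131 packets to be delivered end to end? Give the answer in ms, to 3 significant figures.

Per-hop transmission t_tx = L/R = 4952/1100000 = 4.50182 ms.
Per-hop propagation t_prop = 36000000/300000000 = 120 ms.
Pipeline fill: first packet needs 2·t_tx to clear all hops; remaining 130 packets each add one t_tx.
Total = (2+131-1)·t_tx + 2·t_prop = 132·4.50182 + 2·120 = 834 ms.

834 ms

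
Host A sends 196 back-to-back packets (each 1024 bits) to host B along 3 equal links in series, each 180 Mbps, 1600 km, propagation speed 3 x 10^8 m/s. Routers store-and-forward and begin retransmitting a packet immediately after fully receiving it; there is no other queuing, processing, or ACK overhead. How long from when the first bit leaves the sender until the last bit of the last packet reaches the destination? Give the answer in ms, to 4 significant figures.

17.13 ms

Per-hop transmission t_tx = L/R = 1024/180000000 = 0.00568889 ms.
Per-hop propagation t_prop = 1600000/300000000 = 5.33333 ms.
Pipeline fill: first packet needs 3·t_tx to clear all hops; remaining 195 packets each add one t_tx.
Total = (3+196-1)·t_tx + 3·t_prop = 198·0.00568889 + 3·5.33333 = 17.13 ms.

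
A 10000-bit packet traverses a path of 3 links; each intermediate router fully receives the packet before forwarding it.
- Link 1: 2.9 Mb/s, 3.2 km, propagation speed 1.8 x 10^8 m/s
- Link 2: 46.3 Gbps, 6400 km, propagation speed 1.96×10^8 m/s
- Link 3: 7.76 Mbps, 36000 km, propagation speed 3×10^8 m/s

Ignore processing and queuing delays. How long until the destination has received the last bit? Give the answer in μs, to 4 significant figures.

157400 μs

Transmission delays (L/R per hop): 3448.28, 0.215983, 1288.66 μs; sum = 4737.15 μs.
Propagation delays (d/s per hop): 17.7778, 32653.1, 120000 μs; sum = 152671 μs.
End-to-end = 157400 μs.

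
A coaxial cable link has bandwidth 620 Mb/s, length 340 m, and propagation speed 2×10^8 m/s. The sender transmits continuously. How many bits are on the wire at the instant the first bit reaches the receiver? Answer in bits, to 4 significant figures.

Propagation delay = 340 / 200000000 = 1.7e-06 s.
BDP = R × t_prop = 620000000 × 1.7e-06 = 1054 bits.

1054 bits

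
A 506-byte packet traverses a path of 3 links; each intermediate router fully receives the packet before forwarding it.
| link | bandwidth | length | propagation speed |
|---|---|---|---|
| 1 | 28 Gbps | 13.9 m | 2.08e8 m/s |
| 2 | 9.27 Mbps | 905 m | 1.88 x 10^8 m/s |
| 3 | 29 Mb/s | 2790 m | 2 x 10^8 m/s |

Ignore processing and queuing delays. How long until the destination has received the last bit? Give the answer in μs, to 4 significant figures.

L = 506 × 8 = 4048 bits.
Transmission delays (L/R per hop): 0.144571, 436.677, 139.586 μs; sum = 576.408 μs.
Propagation delays (d/s per hop): 0.0668269, 4.81383, 13.95 μs; sum = 18.8307 μs.
End-to-end = 595.2 μs.

595.2 μs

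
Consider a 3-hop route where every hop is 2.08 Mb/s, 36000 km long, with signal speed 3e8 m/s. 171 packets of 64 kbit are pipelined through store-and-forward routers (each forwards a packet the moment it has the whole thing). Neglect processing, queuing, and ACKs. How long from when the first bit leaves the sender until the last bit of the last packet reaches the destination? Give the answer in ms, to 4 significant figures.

5683 ms

Per-hop transmission t_tx = L/R = 64000/2080000 = 30.7692 ms.
Per-hop propagation t_prop = 36000000/300000000 = 120 ms.
Pipeline fill: first packet needs 3·t_tx to clear all hops; remaining 170 packets each add one t_tx.
Total = (3+171-1)·t_tx + 3·t_prop = 173·30.7692 + 3·120 = 5683 ms.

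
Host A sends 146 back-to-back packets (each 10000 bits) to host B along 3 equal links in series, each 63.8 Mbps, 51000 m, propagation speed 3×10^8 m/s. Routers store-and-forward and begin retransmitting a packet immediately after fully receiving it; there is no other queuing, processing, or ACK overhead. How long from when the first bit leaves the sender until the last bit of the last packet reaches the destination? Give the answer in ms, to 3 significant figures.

Per-hop transmission t_tx = L/R = 10000/63800000 = 0.15674 ms.
Per-hop propagation t_prop = 51000/300000000 = 0.17 ms.
Pipeline fill: first packet needs 3·t_tx to clear all hops; remaining 145 packets each add one t_tx.
Total = (3+146-1)·t_tx + 3·t_prop = 148·0.15674 + 3·0.17 = 23.7 ms.

23.7 ms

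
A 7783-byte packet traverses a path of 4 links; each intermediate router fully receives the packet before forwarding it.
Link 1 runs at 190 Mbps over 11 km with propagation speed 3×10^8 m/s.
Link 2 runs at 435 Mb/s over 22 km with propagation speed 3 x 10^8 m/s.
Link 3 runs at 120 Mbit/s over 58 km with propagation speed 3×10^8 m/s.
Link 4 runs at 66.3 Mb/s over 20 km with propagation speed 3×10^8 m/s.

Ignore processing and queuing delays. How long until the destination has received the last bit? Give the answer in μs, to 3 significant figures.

2300 μs

L = 7783 × 8 = 62264 bits.
Transmission delays (L/R per hop): 327.705, 143.136, 518.867, 939.125 μs; sum = 1928.83 μs.
Propagation delays (d/s per hop): 36.6667, 73.3333, 193.333, 66.6667 μs; sum = 370 μs.
End-to-end = 2300 μs.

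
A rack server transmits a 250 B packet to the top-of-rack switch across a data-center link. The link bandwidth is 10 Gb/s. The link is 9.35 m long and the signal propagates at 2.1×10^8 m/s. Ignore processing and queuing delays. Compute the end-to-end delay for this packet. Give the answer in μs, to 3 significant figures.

L = 250 × 8 = 2000 bits.
Transmission delay = L/R = 2000 / 10000000000 = 0.2 μs.
Propagation delay = d/s = 9.35 m / 210000000 m/s = 0.0445238 μs.
Total = 0.245 μs.

0.245 μs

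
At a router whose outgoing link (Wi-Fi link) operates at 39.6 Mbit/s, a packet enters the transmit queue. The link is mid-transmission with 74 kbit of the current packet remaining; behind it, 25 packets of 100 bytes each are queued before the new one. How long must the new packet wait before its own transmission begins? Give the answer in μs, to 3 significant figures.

Each queued packet: L/R = 800/39600000 = 20.202 μs.
25 queued → 505.051 μs.
Plus remaining 74000 bits of current packet: 1868.69 μs.
Queuing delay = 2370 μs.

2370 μs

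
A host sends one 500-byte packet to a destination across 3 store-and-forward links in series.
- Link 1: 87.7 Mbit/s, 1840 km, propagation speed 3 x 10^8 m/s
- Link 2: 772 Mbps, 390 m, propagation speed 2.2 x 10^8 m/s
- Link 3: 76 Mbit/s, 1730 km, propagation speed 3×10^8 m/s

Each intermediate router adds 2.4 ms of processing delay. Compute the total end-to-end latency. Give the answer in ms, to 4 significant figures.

L = 500 × 8 = 4000 bits.
Transmission delays (L/R per hop): 0.04561, 0.00518135, 0.0526316 ms; sum = 0.103423 ms.
Propagation delays (d/s per hop): 6.13333, 0.00177273, 5.76667 ms; sum = 11.9018 ms.
Processing at 2 router(s): 2 × 2.4 ms = 4.8 ms.
End-to-end = 16.81 ms.

16.81 ms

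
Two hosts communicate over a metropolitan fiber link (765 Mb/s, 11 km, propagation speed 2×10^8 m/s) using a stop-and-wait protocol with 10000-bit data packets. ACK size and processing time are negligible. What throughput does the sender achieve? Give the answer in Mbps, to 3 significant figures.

t_tx = L/R = 10000/765000000 = 1.30719e-05 s.
t_prop = 11000/200000000 = 5.5e-05 s; RTT = 0.00011 s.
Cycle = t_tx + RTT = 0.000123072 s.
Throughput = L / cycle = 10000 / 0.000123072 = 81.3 Mbps.

81.3 Mbps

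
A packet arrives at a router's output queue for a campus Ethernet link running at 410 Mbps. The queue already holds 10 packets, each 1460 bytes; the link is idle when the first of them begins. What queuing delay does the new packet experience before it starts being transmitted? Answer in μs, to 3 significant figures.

285 μs

Each queued packet: L/R = 11680/410000000 = 28.4878 μs.
10 queued → 284.878 μs.
Queuing delay = 285 μs.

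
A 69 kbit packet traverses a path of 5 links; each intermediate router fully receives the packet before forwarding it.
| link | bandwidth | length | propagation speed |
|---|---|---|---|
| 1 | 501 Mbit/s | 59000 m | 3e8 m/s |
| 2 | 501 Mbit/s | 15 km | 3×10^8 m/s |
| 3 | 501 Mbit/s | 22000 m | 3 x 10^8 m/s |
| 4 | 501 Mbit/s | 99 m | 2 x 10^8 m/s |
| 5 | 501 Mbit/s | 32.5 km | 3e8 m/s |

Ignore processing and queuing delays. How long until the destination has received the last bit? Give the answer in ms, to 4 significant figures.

L = 69000 bits.
Transmission delay per hop = L/R = 69000/501000000 = 0.137725 ms; 5 hops → 0.688623 ms.
Propagation delays (d/s per hop): 0.196667, 0.05, 0.0733333, 0.000495, 0.108333 ms; sum = 0.428828 ms.
End-to-end = 1.117 ms.

1.117 ms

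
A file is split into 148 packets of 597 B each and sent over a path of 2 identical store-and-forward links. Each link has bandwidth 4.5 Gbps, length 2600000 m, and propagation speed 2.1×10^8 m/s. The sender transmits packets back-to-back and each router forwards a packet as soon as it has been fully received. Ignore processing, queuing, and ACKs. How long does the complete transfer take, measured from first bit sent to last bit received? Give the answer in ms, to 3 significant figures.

24.9 ms

Per-hop transmission t_tx = L/R = 4776/4500000000 = 0.00106133 ms.
Per-hop propagation t_prop = 2600000/210000000 = 12.381 ms.
Pipeline fill: first packet needs 2·t_tx to clear all hops; remaining 147 packets each add one t_tx.
Total = (2+148-1)·t_tx + 2·t_prop = 149·0.00106133 + 2·12.381 = 24.9 ms.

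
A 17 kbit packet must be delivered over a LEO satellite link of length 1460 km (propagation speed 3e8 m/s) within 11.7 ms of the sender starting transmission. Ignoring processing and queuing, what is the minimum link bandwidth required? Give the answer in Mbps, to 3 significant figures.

Propagation delay = 1460000 / 300000000 = 4.86667 ms.
Transmission budget = 11.7 − 4.86667 = 6.83333 ms.
R ≥ L / t_tx = 17000 bits / 0.00683333 s = 2.49 Mbps.

2.49 Mbps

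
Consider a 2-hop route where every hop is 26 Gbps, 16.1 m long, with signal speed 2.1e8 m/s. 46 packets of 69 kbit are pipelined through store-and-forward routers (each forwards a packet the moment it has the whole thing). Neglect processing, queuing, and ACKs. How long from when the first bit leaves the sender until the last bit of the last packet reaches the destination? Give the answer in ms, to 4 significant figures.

0.1249 ms

Per-hop transmission t_tx = L/R = 69000/26000000000 = 0.00265385 ms.
Per-hop propagation t_prop = 16.1/210000000 = 7.66667e-05 ms.
Pipeline fill: first packet needs 2·t_tx to clear all hops; remaining 45 packets each add one t_tx.
Total = (2+46-1)·t_tx + 2·t_prop = 47·0.00265385 + 2·7.66667e-05 = 0.1249 ms.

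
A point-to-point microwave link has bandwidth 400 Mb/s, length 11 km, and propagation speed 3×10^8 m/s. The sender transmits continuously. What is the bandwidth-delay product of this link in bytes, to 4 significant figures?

Propagation delay = 11000 / 300000000 = 3.66667e-05 s.
BDP = R × t_prop = 400000000 × 3.66667e-05 = 14666.7 bits.
In bytes: 14666.7/8 = 1833 bytes.

1833 bytes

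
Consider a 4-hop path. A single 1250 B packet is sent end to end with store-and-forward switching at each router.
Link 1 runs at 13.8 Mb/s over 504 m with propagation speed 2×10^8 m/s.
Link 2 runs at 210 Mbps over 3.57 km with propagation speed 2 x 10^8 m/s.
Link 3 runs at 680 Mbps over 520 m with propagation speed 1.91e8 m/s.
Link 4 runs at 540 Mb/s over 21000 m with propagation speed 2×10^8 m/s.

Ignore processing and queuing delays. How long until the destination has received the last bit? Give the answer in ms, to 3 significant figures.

0.934 ms

L = 1250 × 8 = 10000 bits.
Transmission delays (L/R per hop): 0.724638, 0.047619, 0.0147059, 0.0185185 ms; sum = 0.805481 ms.
Propagation delays (d/s per hop): 0.00252, 0.01785, 0.00272251, 0.105 ms; sum = 0.128093 ms.
End-to-end = 0.934 ms.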